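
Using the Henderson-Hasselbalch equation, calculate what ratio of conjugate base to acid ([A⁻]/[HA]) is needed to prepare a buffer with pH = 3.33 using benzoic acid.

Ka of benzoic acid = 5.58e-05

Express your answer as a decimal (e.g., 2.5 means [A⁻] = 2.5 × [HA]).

pKa = -log(5.58e-05) = 4.2534. pH = pKa + log([A⁻]/[HA]), so log([A⁻]/[HA]) = pH − pKa = 3.33 − 4.2534 = -0.9234. [A⁻]/[HA] = 10^(-0.9234) = 0.119

[A⁻]/[HA] = 0.119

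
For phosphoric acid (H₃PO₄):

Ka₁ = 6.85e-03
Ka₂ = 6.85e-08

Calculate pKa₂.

pKa₂ = -log(Ka₂) = -log(6.85e-08) = 7.16.

pK_{a2} = 7.16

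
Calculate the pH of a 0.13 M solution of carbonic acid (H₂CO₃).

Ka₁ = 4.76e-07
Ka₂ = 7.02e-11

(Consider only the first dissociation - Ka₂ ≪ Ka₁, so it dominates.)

First dissociation dominates. From Ka₁ = [H⁺][HA⁻]/[H₂A], x² + Ka₁·x − Ka₁·C = 0 with C = 0.13 M and Ka₁ = 4.76e-07. Solving: [H⁺] = (−Ka₁ + √(Ka₁² + 4·Ka₁·C)) / 2 = 2.4852e-04 M. pH = -log(2.4852e-04) = 3.60.

pH = 3.60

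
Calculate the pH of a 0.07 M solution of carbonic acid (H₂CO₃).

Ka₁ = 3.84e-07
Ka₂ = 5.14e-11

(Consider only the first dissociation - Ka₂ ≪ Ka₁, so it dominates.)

First dissociation dominates. From Ka₁ = [H⁺][HA⁻]/[H₂A], x² + Ka₁·x − Ka₁·C = 0 with C = 0.07 M and Ka₁ = 3.84e-07. Solving: [H⁺] = (−Ka₁ + √(Ka₁² + 4·Ka₁·C)) / 2 = 1.6376e-04 M. pH = -log(1.6376e-04) = 3.79.

pH = 3.79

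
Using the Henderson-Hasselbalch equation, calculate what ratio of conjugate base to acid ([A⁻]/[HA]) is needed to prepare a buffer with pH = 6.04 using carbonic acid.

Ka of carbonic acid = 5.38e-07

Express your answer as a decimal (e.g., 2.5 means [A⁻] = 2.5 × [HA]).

pKa = -log(5.38e-07) = 6.2692. pH = pKa + log([A⁻]/[HA]), so log([A⁻]/[HA]) = pH − pKa = 6.04 − 6.2692 = -0.2292. [A⁻]/[HA] = 10^(-0.2292) = 0.590

[A⁻]/[HA] = 0.590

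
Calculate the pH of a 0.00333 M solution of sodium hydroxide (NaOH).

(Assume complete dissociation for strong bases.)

[OH⁻] = 0.00333 M for strong base. pOH = -log[OH⁻] = 2.48, pH = 14 - pOH

pH = 11.52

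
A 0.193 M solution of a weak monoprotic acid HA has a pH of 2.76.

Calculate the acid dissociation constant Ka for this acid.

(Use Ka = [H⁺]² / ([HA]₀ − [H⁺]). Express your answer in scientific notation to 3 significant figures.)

[H⁺] = 10^(−pH) = 10^(−2.76) = 1.738e-03 M. For HA ⇌ H⁺ + A⁻, Ka = [H⁺][A⁻]/[HA] = [H⁺]² / ([HA]₀ − [H⁺]) = (1.738e-03)² / (0.193 − 1.738e-03) = 1.58e-05.

K_a = 1.58e-05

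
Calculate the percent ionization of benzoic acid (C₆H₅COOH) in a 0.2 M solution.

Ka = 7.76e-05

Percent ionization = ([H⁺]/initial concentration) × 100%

Using Ka equilibrium: x² + Ka×x - Ka×C = 0. Solving: [H⁺] = 3.9009e-03. Percent = (3.9009e-03/0.2) × 100

Percent ionization = 1.95%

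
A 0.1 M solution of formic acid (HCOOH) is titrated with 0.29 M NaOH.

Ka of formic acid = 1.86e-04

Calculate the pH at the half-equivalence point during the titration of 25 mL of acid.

At half-equivalence [HA] = [A⁻], so Henderson-Hasselbalch gives pH = pKa = -log(1.86e-04) = 3.73.

pH = pKa = 3.73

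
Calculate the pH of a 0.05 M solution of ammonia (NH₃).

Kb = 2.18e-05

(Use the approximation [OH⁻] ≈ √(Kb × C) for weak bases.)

[OH⁻] = √(Kb × C) = √(2.18e-05 × 0.05) = 1.0440e-03. pOH = 2.98, pH = 14 - pOH

pH = 11.02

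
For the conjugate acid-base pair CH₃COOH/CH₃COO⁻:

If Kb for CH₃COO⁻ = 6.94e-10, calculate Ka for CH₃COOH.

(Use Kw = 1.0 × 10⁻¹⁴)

For a conjugate pair Ka × Kb = Kw, so Ka = Kw/Kb = 1.0 × 10⁻¹⁴ / 6.94e-10 = 1.44e-05.

K_a = 1.44e-05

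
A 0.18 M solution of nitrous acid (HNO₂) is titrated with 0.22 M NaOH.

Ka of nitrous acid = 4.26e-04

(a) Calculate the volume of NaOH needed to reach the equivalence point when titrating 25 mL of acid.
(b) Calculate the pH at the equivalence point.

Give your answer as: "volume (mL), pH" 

moles acid = 0.18 × 25/1000 = 0.0045 mol; V_base = moles/0.22 × 1000 = 20.5 mL. At equivalence only the conjugate base is present: [A⁻] = 0.0045/0.045 = 9.9000e-02 M. Kb = Kw/Ka = 2.35e-11; [OH⁻] = √(Kb × [A⁻]) = 1.5244e-06; pOH = 5.82; pH = 14 - pOH = 8.18.

V = 20.5 mL, pH = 8.18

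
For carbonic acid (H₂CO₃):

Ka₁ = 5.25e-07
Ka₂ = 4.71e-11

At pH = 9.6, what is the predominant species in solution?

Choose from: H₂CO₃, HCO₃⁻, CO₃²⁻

pKa₁ = 6.28, pKa₂ = 10.33. For a polyprotic acid the predominant species crosses at each pKa: below pKa_n the protonated form dominates, above it the deprotonated form does. At pH = 9.6, the predominant species is HCO₃⁻.

HCO₃⁻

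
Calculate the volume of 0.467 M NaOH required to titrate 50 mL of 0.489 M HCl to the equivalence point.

At equivalence: moles acid = moles base. moles HCl = 0.489 × 50/1000 = 0.02445 mol. V_base = moles / 0.467 × 1000 = 52.4 mL.

V_{base} = 52.4 mL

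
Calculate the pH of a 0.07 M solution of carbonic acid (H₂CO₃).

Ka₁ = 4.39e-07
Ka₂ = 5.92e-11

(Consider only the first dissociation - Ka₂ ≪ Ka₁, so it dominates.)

First dissociation dominates. From Ka₁ = [H⁺][HA⁻]/[H₂A], x² + Ka₁·x − Ka₁·C = 0 with C = 0.07 M and Ka₁ = 4.39e-07. Solving: [H⁺] = (−Ka₁ + √(Ka₁² + 4·Ka₁·C)) / 2 = 1.7508e-04 M. pH = -log(1.7508e-04) = 3.76.

pH = 3.76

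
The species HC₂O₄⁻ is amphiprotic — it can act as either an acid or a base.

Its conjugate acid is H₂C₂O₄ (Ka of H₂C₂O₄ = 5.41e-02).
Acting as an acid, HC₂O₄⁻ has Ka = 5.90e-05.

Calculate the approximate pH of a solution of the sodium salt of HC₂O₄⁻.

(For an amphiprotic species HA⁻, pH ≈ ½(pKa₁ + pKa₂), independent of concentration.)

pKa₁ = -log(5.41e-02) = 1.27; pKa₂ = -log(5.90e-05) = 4.23. For an amphiprotic species, pH ≈ ½(pKa₁ + pKa₂) = ½(1.27 + 4.23) = 2.75.

pH = 2.75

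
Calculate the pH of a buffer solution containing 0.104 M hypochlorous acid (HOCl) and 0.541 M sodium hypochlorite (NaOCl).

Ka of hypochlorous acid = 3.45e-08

pKa = -log(3.45e-08) = 7.46. pH = pKa + log([A⁻]/[HA]) = 7.46 + log(0.541/0.104)

pH = 8.18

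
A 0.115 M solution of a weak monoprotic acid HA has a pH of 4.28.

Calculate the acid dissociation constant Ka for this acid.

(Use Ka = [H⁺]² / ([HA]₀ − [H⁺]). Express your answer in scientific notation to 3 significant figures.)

[H⁺] = 10^(−pH) = 10^(−4.28) = 5.248e-05 M. For HA ⇌ H⁺ + A⁻, Ka = [H⁺][A⁻]/[HA] = [H⁺]² / ([HA]₀ − [H⁺]) = (5.248e-05)² / (0.115 − 5.248e-05) = 2.40e-08.

K_a = 2.40e-08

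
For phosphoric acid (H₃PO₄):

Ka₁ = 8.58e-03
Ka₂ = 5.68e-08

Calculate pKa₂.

pKa₂ = -log(Ka₂) = -log(5.68e-08) = 7.25.

pK_{a2} = 7.25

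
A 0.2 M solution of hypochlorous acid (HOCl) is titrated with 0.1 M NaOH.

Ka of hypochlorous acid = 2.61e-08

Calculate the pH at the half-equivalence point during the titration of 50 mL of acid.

At half-equivalence [HA] = [A⁻], so Henderson-Hasselbalch gives pH = pKa = -log(2.61e-08) = 7.58.

pH = pKa = 7.58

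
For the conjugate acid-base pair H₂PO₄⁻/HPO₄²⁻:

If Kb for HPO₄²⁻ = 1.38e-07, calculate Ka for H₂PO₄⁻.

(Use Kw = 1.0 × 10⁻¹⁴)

For a conjugate pair Ka × Kb = Kw, so Ka = Kw/Kb = 1.0 × 10⁻¹⁴ / 1.38e-07 = 7.25e-08.

K_a = 7.25e-08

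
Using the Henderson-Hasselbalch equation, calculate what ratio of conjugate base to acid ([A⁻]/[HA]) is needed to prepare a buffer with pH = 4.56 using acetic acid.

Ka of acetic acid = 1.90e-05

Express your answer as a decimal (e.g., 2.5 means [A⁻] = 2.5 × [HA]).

pKa = -log(1.90e-05) = 4.7212. pH = pKa + log([A⁻]/[HA]), so log([A⁻]/[HA]) = pH − pKa = 4.56 − 4.7212 = -0.1612. [A⁻]/[HA] = 10^(-0.1612) = 0.690

[A⁻]/[HA] = 0.690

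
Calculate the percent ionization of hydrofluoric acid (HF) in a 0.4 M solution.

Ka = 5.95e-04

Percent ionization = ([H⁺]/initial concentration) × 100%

Using Ka equilibrium: x² + Ka×x - Ka×C = 0. Solving: [H⁺] = 1.5133e-02. Percent = (1.5133e-02/0.4) × 100

Percent ionization = 3.78%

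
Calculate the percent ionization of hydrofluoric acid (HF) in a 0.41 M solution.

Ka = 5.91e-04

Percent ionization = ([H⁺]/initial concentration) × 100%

Using Ka equilibrium: x² + Ka×x - Ka×C = 0. Solving: [H⁺] = 1.5274e-02. Percent = (1.5274e-02/0.41) × 100

Percent ionization = 3.73%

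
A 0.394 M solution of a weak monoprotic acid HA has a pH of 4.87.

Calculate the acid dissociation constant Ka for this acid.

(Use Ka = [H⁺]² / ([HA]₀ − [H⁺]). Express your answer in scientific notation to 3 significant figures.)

[H⁺] = 10^(−pH) = 10^(−4.87) = 1.349e-05 M. For HA ⇌ H⁺ + A⁻, Ka = [H⁺][A⁻]/[HA] = [H⁺]² / ([HA]₀ − [H⁺]) = (1.349e-05)² / (0.394 − 1.349e-05) = 4.62e-10.

K_a = 4.62e-10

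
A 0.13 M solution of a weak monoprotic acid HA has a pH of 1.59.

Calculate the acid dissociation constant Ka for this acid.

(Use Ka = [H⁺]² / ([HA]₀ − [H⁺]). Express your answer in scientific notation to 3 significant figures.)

[H⁺] = 10^(−pH) = 10^(−1.59) = 2.570e-02 M. For HA ⇌ H⁺ + A⁻, Ka = [H⁺][A⁻]/[HA] = [H⁺]² / ([HA]₀ − [H⁺]) = (2.570e-02)² / (0.13 − 2.570e-02) = 6.33e-03.

K_a = 6.33e-03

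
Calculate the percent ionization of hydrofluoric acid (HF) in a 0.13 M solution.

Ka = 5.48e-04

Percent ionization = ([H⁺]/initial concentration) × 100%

Using Ka equilibrium: x² + Ka×x - Ka×C = 0. Solving: [H⁺] = 8.1708e-03. Percent = (8.1708e-03/0.13) × 100

Percent ionization = 6.29%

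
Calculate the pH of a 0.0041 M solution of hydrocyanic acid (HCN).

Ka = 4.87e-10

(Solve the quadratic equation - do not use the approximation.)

x² + Ka×x - Ka×C = 0. Using quadratic formula: [H⁺] = 1.4128e-06

pH = 5.85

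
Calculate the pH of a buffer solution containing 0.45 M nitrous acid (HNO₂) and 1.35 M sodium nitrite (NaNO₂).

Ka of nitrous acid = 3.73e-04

pKa = -log(3.73e-04) = 3.43. pH = pKa + log([A⁻]/[HA]) = 3.43 + log(1.35/0.45)

pH = 3.91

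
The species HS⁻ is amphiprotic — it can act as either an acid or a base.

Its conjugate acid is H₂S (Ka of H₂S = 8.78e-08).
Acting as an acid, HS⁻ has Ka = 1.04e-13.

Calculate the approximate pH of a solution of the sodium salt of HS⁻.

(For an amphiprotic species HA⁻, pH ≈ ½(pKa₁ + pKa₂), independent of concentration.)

pKa₁ = -log(8.78e-08) = 7.06; pKa₂ = -log(1.04e-13) = 12.98. For an amphiprotic species, pH ≈ ½(pKa₁ + pKa₂) = ½(7.06 + 12.98) = 10.02.

pH = 10.02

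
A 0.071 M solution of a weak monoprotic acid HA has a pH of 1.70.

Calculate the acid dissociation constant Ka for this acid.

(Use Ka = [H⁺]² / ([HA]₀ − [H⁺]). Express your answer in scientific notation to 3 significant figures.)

[H⁺] = 10^(−pH) = 10^(−1.70) = 1.995e-02 M. For HA ⇌ H⁺ + A⁻, Ka = [H⁺][A⁻]/[HA] = [H⁺]² / ([HA]₀ − [H⁺]) = (1.995e-02)² / (0.071 − 1.995e-02) = 7.80e-03.

K_a = 7.80e-03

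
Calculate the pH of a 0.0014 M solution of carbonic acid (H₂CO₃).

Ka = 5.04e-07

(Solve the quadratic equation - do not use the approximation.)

x² + Ka×x - Ka×C = 0. Using quadratic formula: [H⁺] = 2.6312e-05

pH = 4.58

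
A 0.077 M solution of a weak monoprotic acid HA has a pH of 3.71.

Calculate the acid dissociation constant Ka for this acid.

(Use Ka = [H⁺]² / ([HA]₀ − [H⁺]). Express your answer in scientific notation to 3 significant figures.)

[H⁺] = 10^(−pH) = 10^(−3.71) = 1.950e-04 M. For HA ⇌ H⁺ + A⁻, Ka = [H⁺][A⁻]/[HA] = [H⁺]² / ([HA]₀ − [H⁺]) = (1.950e-04)² / (0.077 − 1.950e-04) = 4.95e-07.

K_a = 4.95e-07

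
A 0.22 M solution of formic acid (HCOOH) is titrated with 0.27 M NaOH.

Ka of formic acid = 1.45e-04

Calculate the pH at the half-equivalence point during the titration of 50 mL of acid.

At half-equivalence [HA] = [A⁻], so Henderson-Hasselbalch gives pH = pKa = -log(1.45e-04) = 3.84.

pH = pKa = 3.84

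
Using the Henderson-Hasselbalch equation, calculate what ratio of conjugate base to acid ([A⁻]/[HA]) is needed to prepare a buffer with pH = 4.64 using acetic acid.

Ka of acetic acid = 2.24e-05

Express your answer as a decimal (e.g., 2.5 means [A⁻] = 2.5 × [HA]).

pKa = -log(2.24e-05) = 4.6498. pH = pKa + log([A⁻]/[HA]), so log([A⁻]/[HA]) = pH − pKa = 4.64 − 4.6498 = -0.0098. [A⁻]/[HA] = 10^(-0.0098) = 0.978

[A⁻]/[HA] = 0.978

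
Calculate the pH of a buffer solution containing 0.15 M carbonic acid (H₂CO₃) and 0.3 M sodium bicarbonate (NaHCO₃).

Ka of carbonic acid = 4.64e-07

pKa = -log(4.64e-07) = 6.33. pH = pKa + log([A⁻]/[HA]) = 6.33 + log(0.3/0.15)

pH = 6.63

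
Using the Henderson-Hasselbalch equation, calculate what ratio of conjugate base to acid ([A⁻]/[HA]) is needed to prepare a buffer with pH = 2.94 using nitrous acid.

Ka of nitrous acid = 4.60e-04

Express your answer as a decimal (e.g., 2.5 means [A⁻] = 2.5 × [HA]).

pKa = -log(4.60e-04) = 3.3372. pH = pKa + log([A⁻]/[HA]), so log([A⁻]/[HA]) = pH − pKa = 2.94 − 3.3372 = -0.3972. [A⁻]/[HA] = 10^(-0.3972) = 0.401

[A⁻]/[HA] = 0.401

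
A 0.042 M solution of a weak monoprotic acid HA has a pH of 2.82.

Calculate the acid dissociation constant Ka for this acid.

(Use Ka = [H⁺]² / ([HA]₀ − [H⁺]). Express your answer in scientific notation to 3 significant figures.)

[H⁺] = 10^(−pH) = 10^(−2.82) = 1.514e-03 M. For HA ⇌ H⁺ + A⁻, Ka = [H⁺][A⁻]/[HA] = [H⁺]² / ([HA]₀ − [H⁺]) = (1.514e-03)² / (0.042 − 1.514e-03) = 5.66e-05.

K_a = 5.66e-05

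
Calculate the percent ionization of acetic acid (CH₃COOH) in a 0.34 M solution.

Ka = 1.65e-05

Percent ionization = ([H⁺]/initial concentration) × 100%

Using Ka equilibrium: x² + Ka×x - Ka×C = 0. Solving: [H⁺] = 2.3603e-03. Percent = (2.3603e-03/0.34) × 100

Percent ionization = 0.694%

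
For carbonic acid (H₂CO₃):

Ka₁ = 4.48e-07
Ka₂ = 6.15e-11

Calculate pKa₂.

pKa₂ = -log(Ka₂) = -log(6.15e-11) = 10.21.

pK_{a2} = 10.21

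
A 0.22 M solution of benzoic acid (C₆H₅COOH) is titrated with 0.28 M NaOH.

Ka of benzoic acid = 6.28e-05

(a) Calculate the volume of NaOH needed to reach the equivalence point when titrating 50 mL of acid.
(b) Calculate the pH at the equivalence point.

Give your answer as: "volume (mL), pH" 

moles acid = 0.22 × 50/1000 = 0.011 mol; V_base = moles/0.28 × 1000 = 39.3 mL. At equivalence only the conjugate base is present: [A⁻] = 0.011/0.089 = 1.2320e-01 M. Kb = Kw/Ka = 1.59e-10; [OH⁻] = √(Kb × [A⁻]) = 4.4292e-06; pOH = 5.35; pH = 14 - pOH = 8.65.

V = 39.3 mL, pH = 8.65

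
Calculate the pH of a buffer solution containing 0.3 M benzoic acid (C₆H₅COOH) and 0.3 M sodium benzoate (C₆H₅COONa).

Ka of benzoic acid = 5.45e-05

pKa = -log(5.45e-05) = 4.26. pH = pKa + log([A⁻]/[HA]) = 4.26 + log(0.3/0.3)

pH = 4.26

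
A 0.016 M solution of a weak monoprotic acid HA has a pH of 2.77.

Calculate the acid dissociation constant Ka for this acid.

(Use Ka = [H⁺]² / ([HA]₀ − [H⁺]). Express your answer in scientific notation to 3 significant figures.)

[H⁺] = 10^(−pH) = 10^(−2.77) = 1.698e-03 M. For HA ⇌ H⁺ + A⁻, Ka = [H⁺][A⁻]/[HA] = [H⁺]² / ([HA]₀ − [H⁺]) = (1.698e-03)² / (0.016 − 1.698e-03) = 2.02e-04.

K_a = 2.02e-04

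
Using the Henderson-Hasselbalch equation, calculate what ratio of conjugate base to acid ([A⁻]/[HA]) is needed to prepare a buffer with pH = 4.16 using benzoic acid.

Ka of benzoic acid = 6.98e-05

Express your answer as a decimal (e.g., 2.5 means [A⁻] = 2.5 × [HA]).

pKa = -log(6.98e-05) = 4.1561. pH = pKa + log([A⁻]/[HA]), so log([A⁻]/[HA]) = pH − pKa = 4.16 − 4.1561 = 0.0039. [A⁻]/[HA] = 10^(0.0039) = 1.01

[A⁻]/[HA] = 1.01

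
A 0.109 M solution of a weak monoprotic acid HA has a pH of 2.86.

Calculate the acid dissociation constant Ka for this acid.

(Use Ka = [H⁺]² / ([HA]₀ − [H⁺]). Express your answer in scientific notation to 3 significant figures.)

[H⁺] = 10^(−pH) = 10^(−2.86) = 1.380e-03 M. For HA ⇌ H⁺ + A⁻, Ka = [H⁺][A⁻]/[HA] = [H⁺]² / ([HA]₀ − [H⁺]) = (1.380e-03)² / (0.109 − 1.380e-03) = 1.77e-05.

K_a = 1.77e-05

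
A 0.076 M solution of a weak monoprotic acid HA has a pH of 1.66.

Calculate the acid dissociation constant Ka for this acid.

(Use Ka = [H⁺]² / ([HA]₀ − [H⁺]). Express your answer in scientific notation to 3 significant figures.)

[H⁺] = 10^(−pH) = 10^(−1.66) = 2.188e-02 M. For HA ⇌ H⁺ + A⁻, Ka = [H⁺][A⁻]/[HA] = [H⁺]² / ([HA]₀ − [H⁺]) = (2.188e-02)² / (0.076 − 2.188e-02) = 8.84e-03.

K_a = 8.84e-03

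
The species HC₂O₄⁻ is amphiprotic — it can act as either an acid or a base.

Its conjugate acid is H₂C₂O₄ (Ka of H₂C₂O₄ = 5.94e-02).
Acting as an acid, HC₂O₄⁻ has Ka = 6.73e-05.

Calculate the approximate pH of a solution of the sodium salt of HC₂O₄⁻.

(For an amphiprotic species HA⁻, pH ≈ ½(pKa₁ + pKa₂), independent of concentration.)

pKa₁ = -log(5.94e-02) = 1.23; pKa₂ = -log(6.73e-05) = 4.17. For an amphiprotic species, pH ≈ ½(pKa₁ + pKa₂) = ½(1.23 + 4.17) = 2.70.

pH = 2.70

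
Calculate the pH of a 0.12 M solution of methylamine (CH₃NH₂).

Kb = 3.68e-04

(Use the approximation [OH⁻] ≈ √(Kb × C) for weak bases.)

[OH⁻] = √(Kb × C) = √(3.68e-04 × 0.12) = 6.6453e-03. pOH = 2.18, pH = 14 - pOH

pH = 11.82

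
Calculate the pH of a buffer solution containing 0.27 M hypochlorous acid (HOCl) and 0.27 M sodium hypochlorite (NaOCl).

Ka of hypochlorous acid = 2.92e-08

pKa = -log(2.92e-08) = 7.53. pH = pKa + log([A⁻]/[HA]) = 7.53 + log(0.27/0.27)

pH = 7.53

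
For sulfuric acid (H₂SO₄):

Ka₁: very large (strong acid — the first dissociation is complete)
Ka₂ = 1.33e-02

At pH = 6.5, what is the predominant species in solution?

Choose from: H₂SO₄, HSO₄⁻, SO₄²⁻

The first dissociation is complete, so H₂SO₄ itself is never the predominant species in water; pKa₂ = -log(1.33e-02) = 1.88. For a polyprotic acid the predominant species crosses at each pKa: below pKa_n the protonated form dominates, above it the deprotonated form does. At pH = 6.5, the predominant species is SO₄²⁻.

SO₄²⁻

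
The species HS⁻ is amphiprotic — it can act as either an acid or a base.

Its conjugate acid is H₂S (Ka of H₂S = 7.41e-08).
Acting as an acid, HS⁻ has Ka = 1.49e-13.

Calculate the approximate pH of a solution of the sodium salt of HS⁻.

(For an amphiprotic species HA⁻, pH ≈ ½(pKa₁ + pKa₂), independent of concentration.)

pKa₁ = -log(7.41e-08) = 7.13; pKa₂ = -log(1.49e-13) = 12.83. For an amphiprotic species, pH ≈ ½(pKa₁ + pKa₂) = ½(7.13 + 12.83) = 9.98.

pH = 9.98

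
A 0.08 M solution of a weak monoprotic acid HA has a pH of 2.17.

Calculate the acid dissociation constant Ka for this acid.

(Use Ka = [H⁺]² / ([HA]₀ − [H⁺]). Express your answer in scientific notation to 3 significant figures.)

[H⁺] = 10^(−pH) = 10^(−2.17) = 6.761e-03 M. For HA ⇌ H⁺ + A⁻, Ka = [H⁺][A⁻]/[HA] = [H⁺]² / ([HA]₀ − [H⁺]) = (6.761e-03)² / (0.08 − 6.761e-03) = 6.24e-04.

K_a = 6.24e-04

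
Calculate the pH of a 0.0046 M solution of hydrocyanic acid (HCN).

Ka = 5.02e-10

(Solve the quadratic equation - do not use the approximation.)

x² + Ka×x - Ka×C = 0. Using quadratic formula: [H⁺] = 1.5194e-06

pH = 5.82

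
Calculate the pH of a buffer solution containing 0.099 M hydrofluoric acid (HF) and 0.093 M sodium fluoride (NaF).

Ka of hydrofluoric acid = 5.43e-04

pKa = -log(5.43e-04) = 3.27. pH = pKa + log([A⁻]/[HA]) = 3.27 + log(0.093/0.099)

pH = 3.24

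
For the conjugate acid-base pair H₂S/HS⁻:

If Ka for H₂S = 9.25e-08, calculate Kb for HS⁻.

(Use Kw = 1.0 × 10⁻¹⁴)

For a conjugate pair Ka × Kb = Kw, so Kb = Kw/Ka = 1.0 × 10⁻¹⁴ / 9.25e-08 = 1.08e-07.

K_b = 1.08e-07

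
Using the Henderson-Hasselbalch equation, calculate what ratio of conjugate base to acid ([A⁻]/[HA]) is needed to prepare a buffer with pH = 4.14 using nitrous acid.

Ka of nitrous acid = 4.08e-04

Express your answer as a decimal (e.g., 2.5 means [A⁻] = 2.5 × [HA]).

pKa = -log(4.08e-04) = 3.3893. pH = pKa + log([A⁻]/[HA]), so log([A⁻]/[HA]) = pH − pKa = 4.14 − 3.3893 = 0.7507. [A⁻]/[HA] = 10^(0.7507) = 5.63

[A⁻]/[HA] = 5.63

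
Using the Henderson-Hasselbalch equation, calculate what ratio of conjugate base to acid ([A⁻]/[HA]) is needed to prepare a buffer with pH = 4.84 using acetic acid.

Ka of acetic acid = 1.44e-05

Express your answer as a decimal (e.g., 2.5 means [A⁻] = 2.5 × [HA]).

pKa = -log(1.44e-05) = 4.8416. pH = pKa + log([A⁻]/[HA]), so log([A⁻]/[HA]) = pH − pKa = 4.84 − 4.8416 = -0.0016. [A⁻]/[HA] = 10^(-0.0016) = 0.996

[A⁻]/[HA] = 0.996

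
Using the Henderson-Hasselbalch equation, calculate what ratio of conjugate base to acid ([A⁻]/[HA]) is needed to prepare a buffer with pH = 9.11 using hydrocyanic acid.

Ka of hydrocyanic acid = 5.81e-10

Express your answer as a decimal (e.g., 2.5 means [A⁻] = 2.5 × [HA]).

pKa = -log(5.81e-10) = 9.2358. pH = pKa + log([A⁻]/[HA]), so log([A⁻]/[HA]) = pH − pKa = 9.11 − 9.2358 = -0.1258. [A⁻]/[HA] = 10^(-0.1258) = 0.748

[A⁻]/[HA] = 0.748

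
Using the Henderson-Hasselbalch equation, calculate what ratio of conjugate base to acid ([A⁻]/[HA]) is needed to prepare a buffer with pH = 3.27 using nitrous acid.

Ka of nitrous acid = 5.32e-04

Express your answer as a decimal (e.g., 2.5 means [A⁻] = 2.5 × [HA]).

pKa = -log(5.32e-04) = 3.2741. pH = pKa + log([A⁻]/[HA]), so log([A⁻]/[HA]) = pH − pKa = 3.27 − 3.2741 = -0.0041. [A⁻]/[HA] = 10^(-0.0041) = 0.991

[A⁻]/[HA] = 0.991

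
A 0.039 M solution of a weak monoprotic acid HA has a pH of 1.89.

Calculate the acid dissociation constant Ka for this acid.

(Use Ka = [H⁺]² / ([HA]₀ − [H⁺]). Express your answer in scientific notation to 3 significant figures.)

[H⁺] = 10^(−pH) = 10^(−1.89) = 1.288e-02 M. For HA ⇌ H⁺ + A⁻, Ka = [H⁺][A⁻]/[HA] = [H⁺]² / ([HA]₀ − [H⁺]) = (1.288e-02)² / (0.039 − 1.288e-02) = 6.35e-03.

K_a = 6.35e-03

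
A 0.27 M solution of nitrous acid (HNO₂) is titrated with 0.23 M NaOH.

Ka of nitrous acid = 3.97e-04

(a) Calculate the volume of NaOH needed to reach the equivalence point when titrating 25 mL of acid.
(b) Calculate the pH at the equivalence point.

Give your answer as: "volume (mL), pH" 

moles acid = 0.27 × 25/1000 = 0.00675 mol; V_base = moles/0.23 × 1000 = 29.3 mL. At equivalence only the conjugate base is present: [A⁻] = 0.00675/0.054 = 1.2420e-01 M. Kb = Kw/Ka = 2.52e-11; [OH⁻] = √(Kb × [A⁻]) = 1.7687e-06; pOH = 5.75; pH = 14 - pOH = 8.25.

V = 29.3 mL, pH = 8.25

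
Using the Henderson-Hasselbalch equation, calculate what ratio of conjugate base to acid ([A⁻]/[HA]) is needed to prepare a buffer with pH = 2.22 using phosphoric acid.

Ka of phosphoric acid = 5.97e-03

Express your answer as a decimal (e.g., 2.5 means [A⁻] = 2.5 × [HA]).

pKa = -log(5.97e-03) = 2.2240. pH = pKa + log([A⁻]/[HA]), so log([A⁻]/[HA]) = pH − pKa = 2.22 − 2.2240 = -0.0040. [A⁻]/[HA] = 10^(-0.0040) = 0.991

[A⁻]/[HA] = 0.991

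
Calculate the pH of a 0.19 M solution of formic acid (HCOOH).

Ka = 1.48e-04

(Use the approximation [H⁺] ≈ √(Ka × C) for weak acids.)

[H⁺] = √(Ka × C) = √(1.48e-04 × 0.19) = 5.3028e-03. pH = -log(5.3028e-03)

pH = 2.28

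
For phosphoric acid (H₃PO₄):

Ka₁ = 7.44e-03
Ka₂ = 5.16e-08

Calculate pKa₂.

pKa₂ = -log(Ka₂) = -log(5.16e-08) = 7.29.

pK_{a2} = 7.29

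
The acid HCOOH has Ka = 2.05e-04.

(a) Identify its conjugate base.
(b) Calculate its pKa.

(a) The conjugate base is formed by removing one H⁺ from HCOOH, giving HCOO⁻. (b) pKa = -log(Ka) = -log(2.05e-04) = 3.69.

Conjugate base: HCOO⁻; pK_a = 3.69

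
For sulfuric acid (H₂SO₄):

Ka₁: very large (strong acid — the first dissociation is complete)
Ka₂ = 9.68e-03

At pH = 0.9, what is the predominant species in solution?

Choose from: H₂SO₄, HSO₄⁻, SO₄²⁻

The first dissociation is complete, so H₂SO₄ itself is never the predominant species in water; pKa₂ = -log(9.68e-03) = 2.01. For a polyprotic acid the predominant species crosses at each pKa: below pKa_n the protonated form dominates, above it the deprotonated form does. At pH = 0.9, the predominant species is HSO₄⁻.

HSO₄⁻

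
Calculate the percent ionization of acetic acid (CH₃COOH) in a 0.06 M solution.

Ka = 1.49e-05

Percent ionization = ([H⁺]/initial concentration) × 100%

Using Ka equilibrium: x² + Ka×x - Ka×C = 0. Solving: [H⁺] = 9.3810e-04. Percent = (9.3810e-04/0.06) × 100

Percent ionization = 1.56%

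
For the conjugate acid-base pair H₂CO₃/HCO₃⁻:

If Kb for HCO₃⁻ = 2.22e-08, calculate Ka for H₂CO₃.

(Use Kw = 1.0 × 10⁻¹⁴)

For a conjugate pair Ka × Kb = Kw, so Ka = Kw/Kb = 1.0 × 10⁻¹⁴ / 2.22e-08 = 4.50e-07.

K_a = 4.50e-07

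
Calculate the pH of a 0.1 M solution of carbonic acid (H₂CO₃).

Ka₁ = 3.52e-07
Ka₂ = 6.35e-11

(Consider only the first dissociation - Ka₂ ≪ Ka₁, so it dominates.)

First dissociation dominates. From Ka₁ = [H⁺][HA⁻]/[H₂A], x² + Ka₁·x − Ka₁·C = 0 with C = 0.1 M and Ka₁ = 3.52e-07. Solving: [H⁺] = (−Ka₁ + √(Ka₁² + 4·Ka₁·C)) / 2 = 1.8744e-04 M. pH = -log(1.8744e-04) = 3.73.

pH = 3.73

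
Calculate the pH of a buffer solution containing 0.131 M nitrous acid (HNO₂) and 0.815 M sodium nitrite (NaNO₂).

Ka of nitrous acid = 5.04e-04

pKa = -log(5.04e-04) = 3.30. pH = pKa + log([A⁻]/[HA]) = 3.30 + log(0.815/0.131)

pH = 4.09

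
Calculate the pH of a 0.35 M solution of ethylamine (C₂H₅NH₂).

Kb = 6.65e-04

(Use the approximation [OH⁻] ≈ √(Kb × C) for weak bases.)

[OH⁻] = √(Kb × C) = √(6.65e-04 × 0.35) = 1.5256e-02. pOH = 1.82, pH = 14 - pOH

pH = 12.18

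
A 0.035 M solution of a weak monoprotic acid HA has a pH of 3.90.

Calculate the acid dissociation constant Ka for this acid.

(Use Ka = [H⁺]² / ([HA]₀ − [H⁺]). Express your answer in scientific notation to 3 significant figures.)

[H⁺] = 10^(−pH) = 10^(−3.90) = 1.259e-04 M. For HA ⇌ H⁺ + A⁻, Ka = [H⁺][A⁻]/[HA] = [H⁺]² / ([HA]₀ − [H⁺]) = (1.259e-04)² / (0.035 − 1.259e-04) = 4.54e-07.

K_a = 4.54e-07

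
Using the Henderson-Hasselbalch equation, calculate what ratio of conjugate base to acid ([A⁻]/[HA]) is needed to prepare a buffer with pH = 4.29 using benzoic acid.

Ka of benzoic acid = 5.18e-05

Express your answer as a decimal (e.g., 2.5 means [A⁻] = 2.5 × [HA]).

pKa = -log(5.18e-05) = 4.2857. pH = pKa + log([A⁻]/[HA]), so log([A⁻]/[HA]) = pH − pKa = 4.29 − 4.2857 = 0.0043. [A⁻]/[HA] = 10^(0.0043) = 1.01

[A⁻]/[HA] = 1.01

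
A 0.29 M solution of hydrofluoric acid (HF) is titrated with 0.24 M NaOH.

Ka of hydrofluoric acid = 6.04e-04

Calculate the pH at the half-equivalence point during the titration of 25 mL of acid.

At half-equivalence [HA] = [A⁻], so Henderson-Hasselbalch gives pH = pKa = -log(6.04e-04) = 3.22.

pH = pKa = 3.22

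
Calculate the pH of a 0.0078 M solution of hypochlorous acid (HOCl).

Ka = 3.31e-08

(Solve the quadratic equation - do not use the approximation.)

x² + Ka×x - Ka×C = 0. Using quadratic formula: [H⁺] = 1.6051e-05

pH = 4.79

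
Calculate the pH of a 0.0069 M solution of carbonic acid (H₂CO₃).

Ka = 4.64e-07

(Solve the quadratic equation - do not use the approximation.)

x² + Ka×x - Ka×C = 0. Using quadratic formula: [H⁺] = 5.6351e-05

pH = 4.25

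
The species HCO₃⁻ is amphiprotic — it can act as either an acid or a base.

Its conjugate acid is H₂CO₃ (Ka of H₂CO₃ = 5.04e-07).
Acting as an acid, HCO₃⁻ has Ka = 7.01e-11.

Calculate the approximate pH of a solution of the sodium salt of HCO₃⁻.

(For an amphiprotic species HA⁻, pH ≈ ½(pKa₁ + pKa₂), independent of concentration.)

pKa₁ = -log(5.04e-07) = 6.30; pKa₂ = -log(7.01e-11) = 10.15. For an amphiprotic species, pH ≈ ½(pKa₁ + pKa₂) = ½(6.30 + 10.15) = 8.23.

pH = 8.23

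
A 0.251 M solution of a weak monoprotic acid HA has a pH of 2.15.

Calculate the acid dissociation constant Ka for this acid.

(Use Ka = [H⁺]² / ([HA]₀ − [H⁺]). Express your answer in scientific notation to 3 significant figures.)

[H⁺] = 10^(−pH) = 10^(−2.15) = 7.079e-03 M. For HA ⇌ H⁺ + A⁻, Ka = [H⁺][A⁻]/[HA] = [H⁺]² / ([HA]₀ − [H⁺]) = (7.079e-03)² / (0.251 − 7.079e-03) = 2.05e-04.

K_a = 2.05e-04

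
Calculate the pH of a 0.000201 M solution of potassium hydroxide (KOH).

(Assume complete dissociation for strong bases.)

[OH⁻] = 0.000201 M for strong base. pOH = -log[OH⁻] = 3.70, pH = 14 - pOH

pH = 10.30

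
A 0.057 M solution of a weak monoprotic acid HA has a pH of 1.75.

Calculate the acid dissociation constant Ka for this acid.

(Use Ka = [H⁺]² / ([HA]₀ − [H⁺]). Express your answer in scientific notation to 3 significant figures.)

[H⁺] = 10^(−pH) = 10^(−1.75) = 1.778e-02 M. For HA ⇌ H⁺ + A⁻, Ka = [H⁺][A⁻]/[HA] = [H⁺]² / ([HA]₀ − [H⁺]) = (1.778e-02)² / (0.057 − 1.778e-02) = 8.06e-03.

K_a = 8.06e-03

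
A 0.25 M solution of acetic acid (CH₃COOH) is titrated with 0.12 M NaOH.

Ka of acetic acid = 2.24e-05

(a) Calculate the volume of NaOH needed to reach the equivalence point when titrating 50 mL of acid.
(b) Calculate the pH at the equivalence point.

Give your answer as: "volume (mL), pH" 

moles acid = 0.25 × 50/1000 = 0.0125 mol; V_base = moles/0.12 × 1000 = 104.2 mL. At equivalence only the conjugate base is present: [A⁻] = 0.0125/0.154 = 8.1081e-02 M. Kb = Kw/Ka = 4.46e-10; [OH⁻] = √(Kb × [A⁻]) = 6.0164e-06; pOH = 5.22; pH = 14 - pOH = 8.78.

V = 104.2 mL, pH = 8.78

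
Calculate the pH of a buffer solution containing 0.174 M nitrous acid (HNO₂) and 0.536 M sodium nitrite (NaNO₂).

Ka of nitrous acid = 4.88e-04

pKa = -log(4.88e-04) = 3.31. pH = pKa + log([A⁻]/[HA]) = 3.31 + log(0.536/0.174)

pH = 3.80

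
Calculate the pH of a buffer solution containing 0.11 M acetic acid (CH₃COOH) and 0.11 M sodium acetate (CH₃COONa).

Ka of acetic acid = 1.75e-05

pKa = -log(1.75e-05) = 4.76. pH = pKa + log([A⁻]/[HA]) = 4.76 + log(0.11/0.11)

pH = 4.76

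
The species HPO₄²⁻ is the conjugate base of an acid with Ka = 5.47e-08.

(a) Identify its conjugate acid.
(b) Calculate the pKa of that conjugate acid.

(a) The conjugate acid is formed by adding one H⁺ to HPO₄²⁻, giving H₂PO₄⁻. (b) pKa = -log(Ka) = -log(5.47e-08) = 7.26.

Conjugate acid: H₂PO₄⁻; pK_a = 7.26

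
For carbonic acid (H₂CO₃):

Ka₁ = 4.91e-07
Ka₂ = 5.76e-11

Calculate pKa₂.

pKa₂ = -log(Ka₂) = -log(5.76e-11) = 10.24.

pK_{a2} = 10.24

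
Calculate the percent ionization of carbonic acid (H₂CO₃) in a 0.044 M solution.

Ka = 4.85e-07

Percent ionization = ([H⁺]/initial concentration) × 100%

Using Ka equilibrium: x² + Ka×x - Ka×C = 0. Solving: [H⁺] = 1.4584e-04. Percent = (1.4584e-04/0.044) × 100

Percent ionization = 0.331%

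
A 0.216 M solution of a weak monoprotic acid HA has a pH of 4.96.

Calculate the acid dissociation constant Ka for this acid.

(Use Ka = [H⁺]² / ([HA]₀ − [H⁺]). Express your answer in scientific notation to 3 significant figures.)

[H⁺] = 10^(−pH) = 10^(−4.96) = 1.096e-05 M. For HA ⇌ H⁺ + A⁻, Ka = [H⁺][A⁻]/[HA] = [H⁺]² / ([HA]₀ − [H⁺]) = (1.096e-05)² / (0.216 − 1.096e-05) = 5.57e-10.

K_a = 5.57e-10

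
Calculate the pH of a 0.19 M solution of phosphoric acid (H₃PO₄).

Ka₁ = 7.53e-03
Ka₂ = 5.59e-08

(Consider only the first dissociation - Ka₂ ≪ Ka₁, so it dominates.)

First dissociation dominates. From Ka₁ = [H⁺][HA⁻]/[H₂A], x² + Ka₁·x − Ka₁·C = 0 with C = 0.19 M and Ka₁ = 7.53e-03. Solving: [H⁺] = (−Ka₁ + √(Ka₁² + 4·Ka₁·C)) / 2 = 3.4247e-02 M. pH = -log(3.4247e-02) = 1.47.

pH = 1.47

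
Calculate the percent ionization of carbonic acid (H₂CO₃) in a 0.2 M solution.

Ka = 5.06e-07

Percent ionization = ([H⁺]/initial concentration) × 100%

Using Ka equilibrium: x² + Ka×x - Ka×C = 0. Solving: [H⁺] = 3.1787e-04. Percent = (3.1787e-04/0.2) × 100

Percent ionization = 0.159%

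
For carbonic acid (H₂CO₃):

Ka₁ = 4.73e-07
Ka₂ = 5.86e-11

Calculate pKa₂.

pKa₂ = -log(Ka₂) = -log(5.86e-11) = 10.23.

pK_{a2} = 10.23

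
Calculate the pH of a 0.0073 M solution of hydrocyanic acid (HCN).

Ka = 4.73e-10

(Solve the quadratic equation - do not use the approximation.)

x² + Ka×x - Ka×C = 0. Using quadratic formula: [H⁺] = 1.8580e-06

pH = 5.73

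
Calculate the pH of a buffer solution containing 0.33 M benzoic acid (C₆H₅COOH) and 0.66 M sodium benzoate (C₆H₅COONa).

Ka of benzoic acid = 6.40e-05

pKa = -log(6.40e-05) = 4.19. pH = pKa + log([A⁻]/[HA]) = 4.19 + log(0.66/0.33)

pH = 4.49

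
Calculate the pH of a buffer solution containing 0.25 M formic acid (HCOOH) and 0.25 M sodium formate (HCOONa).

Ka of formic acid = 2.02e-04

pKa = -log(2.02e-04) = 3.69. pH = pKa + log([A⁻]/[HA]) = 3.69 + log(0.25/0.25)

pH = 3.69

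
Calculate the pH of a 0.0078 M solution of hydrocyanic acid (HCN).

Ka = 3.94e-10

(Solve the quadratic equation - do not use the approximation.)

x² + Ka×x - Ka×C = 0. Using quadratic formula: [H⁺] = 1.7529e-06

pH = 5.76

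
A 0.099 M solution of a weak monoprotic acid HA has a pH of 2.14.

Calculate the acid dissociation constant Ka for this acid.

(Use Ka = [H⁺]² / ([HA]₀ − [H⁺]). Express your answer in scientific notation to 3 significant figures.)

[H⁺] = 10^(−pH) = 10^(−2.14) = 7.244e-03 M. For HA ⇌ H⁺ + A⁻, Ka = [H⁺][A⁻]/[HA] = [H⁺]² / ([HA]₀ − [H⁺]) = (7.244e-03)² / (0.099 − 7.244e-03) = 5.72e-04.

K_a = 5.72e-04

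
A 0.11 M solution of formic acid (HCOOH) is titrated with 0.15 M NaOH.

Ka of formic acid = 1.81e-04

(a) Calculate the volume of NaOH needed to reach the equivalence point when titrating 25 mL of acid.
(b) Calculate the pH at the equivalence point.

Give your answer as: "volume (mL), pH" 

moles acid = 0.11 × 25/1000 = 0.00275 mol; V_base = moles/0.15 × 1000 = 18.3 mL. At equivalence only the conjugate base is present: [A⁻] = 0.00275/0.043 = 6.3462e-02 M. Kb = Kw/Ka = 5.52e-11; [OH⁻] = √(Kb × [A⁻]) = 1.8725e-06; pOH = 5.73; pH = 14 - pOH = 8.27.

V = 18.3 mL, pH = 8.27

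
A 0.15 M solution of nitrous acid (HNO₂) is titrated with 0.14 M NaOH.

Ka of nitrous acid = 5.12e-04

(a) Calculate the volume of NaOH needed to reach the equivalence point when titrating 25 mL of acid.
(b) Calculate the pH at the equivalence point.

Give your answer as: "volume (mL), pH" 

moles acid = 0.15 × 25/1000 = 0.00375 mol; V_base = moles/0.14 × 1000 = 26.8 mL. At equivalence only the conjugate base is present: [A⁻] = 0.00375/0.052 = 7.2414e-02 M. Kb = Kw/Ka = 1.95e-11; [OH⁻] = √(Kb × [A⁻]) = 1.1893e-06; pOH = 5.92; pH = 14 - pOH = 8.08.

V = 26.8 mL, pH = 8.08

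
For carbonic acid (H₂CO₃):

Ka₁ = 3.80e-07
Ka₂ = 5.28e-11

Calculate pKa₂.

pKa₂ = -log(Ka₂) = -log(5.28e-11) = 10.28.

pK_{a2} = 10.28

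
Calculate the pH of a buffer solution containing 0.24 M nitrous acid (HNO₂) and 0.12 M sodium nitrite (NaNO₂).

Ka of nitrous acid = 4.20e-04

pKa = -log(4.20e-04) = 3.38. pH = pKa + log([A⁻]/[HA]) = 3.38 + log(0.12/0.24)

pH = 3.08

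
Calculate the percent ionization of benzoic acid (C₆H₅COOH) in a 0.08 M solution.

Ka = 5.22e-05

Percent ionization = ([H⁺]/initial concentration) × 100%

Using Ka equilibrium: x² + Ka×x - Ka×C = 0. Solving: [H⁺] = 2.0176e-03. Percent = (2.0176e-03/0.08) × 100

Percent ionization = 2.52%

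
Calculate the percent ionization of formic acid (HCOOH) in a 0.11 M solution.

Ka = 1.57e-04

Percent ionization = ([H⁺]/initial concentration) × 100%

Using Ka equilibrium: x² + Ka×x - Ka×C = 0. Solving: [H⁺] = 4.0780e-03. Percent = (4.0780e-03/0.11) × 100

Percent ionization = 3.71%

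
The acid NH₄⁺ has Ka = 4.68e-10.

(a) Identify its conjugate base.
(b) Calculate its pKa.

(a) The conjugate base is formed by removing one H⁺ from NH₄⁺, giving NH₃. (b) pKa = -log(Ka) = -log(4.68e-10) = 9.33.

Conjugate base: NH₃; pK_a = 9.33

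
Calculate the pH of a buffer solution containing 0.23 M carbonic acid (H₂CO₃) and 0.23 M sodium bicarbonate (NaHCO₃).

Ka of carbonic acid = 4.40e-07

pKa = -log(4.40e-07) = 6.36. pH = pKa + log([A⁻]/[HA]) = 6.36 + log(0.23/0.23)

pH = 6.36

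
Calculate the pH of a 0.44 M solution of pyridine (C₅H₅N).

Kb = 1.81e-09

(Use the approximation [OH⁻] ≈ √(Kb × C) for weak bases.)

[OH⁻] = √(Kb × C) = √(1.81e-09 × 0.44) = 2.8221e-05. pOH = 4.55, pH = 14 - pOH

pH = 9.45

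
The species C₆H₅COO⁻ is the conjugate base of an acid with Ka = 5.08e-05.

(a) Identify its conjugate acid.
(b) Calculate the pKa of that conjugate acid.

(a) The conjugate acid is formed by adding one H⁺ to C₆H₅COO⁻, giving C₆H₅COOH. (b) pKa = -log(Ka) = -log(5.08e-05) = 4.29.

Conjugate acid: C₆H₅COOH; pK_a = 4.29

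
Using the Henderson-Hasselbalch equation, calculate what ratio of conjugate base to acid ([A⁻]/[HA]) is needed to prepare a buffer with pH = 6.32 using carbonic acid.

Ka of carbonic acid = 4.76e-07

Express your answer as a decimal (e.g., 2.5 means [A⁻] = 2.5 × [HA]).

pKa = -log(4.76e-07) = 6.3224. pH = pKa + log([A⁻]/[HA]), so log([A⁻]/[HA]) = pH − pKa = 6.32 − 6.3224 = -0.0024. [A⁻]/[HA] = 10^(-0.0024) = 0.995

[A⁻]/[HA] = 0.995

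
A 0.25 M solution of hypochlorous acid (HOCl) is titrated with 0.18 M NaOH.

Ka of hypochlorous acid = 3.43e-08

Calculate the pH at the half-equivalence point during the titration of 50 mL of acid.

At half-equivalence [HA] = [A⁻], so Henderson-Hasselbalch gives pH = pKa = -log(3.43e-08) = 7.46.

pH = pKa = 7.46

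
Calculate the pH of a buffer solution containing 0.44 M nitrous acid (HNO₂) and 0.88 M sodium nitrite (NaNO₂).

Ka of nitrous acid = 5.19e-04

pKa = -log(5.19e-04) = 3.28. pH = pKa + log([A⁻]/[HA]) = 3.28 + log(0.88/0.44)

pH = 3.59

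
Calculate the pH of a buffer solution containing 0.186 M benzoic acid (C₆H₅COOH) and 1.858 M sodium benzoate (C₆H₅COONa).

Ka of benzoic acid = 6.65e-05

pKa = -log(6.65e-05) = 4.18. pH = pKa + log([A⁻]/[HA]) = 4.18 + log(1.858/0.186)

pH = 5.18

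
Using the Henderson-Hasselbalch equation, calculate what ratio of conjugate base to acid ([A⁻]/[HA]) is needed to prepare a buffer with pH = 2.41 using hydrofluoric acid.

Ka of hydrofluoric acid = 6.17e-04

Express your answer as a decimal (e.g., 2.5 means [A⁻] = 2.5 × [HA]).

pKa = -log(6.17e-04) = 3.2097. pH = pKa + log([A⁻]/[HA]), so log([A⁻]/[HA]) = pH − pKa = 2.41 − 3.2097 = -0.7997. [A⁻]/[HA] = 10^(-0.7997) = 0.159

[A⁻]/[HA] = 0.159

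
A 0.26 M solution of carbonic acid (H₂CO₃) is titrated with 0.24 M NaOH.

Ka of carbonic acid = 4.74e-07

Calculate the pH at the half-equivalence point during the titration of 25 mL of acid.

At half-equivalence [HA] = [A⁻], so Henderson-Hasselbalch gives pH = pKa = -log(4.74e-07) = 6.32.

pH = pKa = 6.32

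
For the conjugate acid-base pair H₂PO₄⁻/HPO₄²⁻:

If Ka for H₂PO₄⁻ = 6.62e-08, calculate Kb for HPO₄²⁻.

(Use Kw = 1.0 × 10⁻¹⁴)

For a conjugate pair Ka × Kb = Kw, so Kb = Kw/Ka = 1.0 × 10⁻¹⁴ / 6.62e-08 = 1.51e-07.

K_b = 1.51e-07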